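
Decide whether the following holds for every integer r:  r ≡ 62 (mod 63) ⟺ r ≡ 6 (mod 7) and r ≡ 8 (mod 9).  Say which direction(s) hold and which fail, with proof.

Both directions hold.

[⇐] If r ≡ 6 (mod 7) and r ≡ 8 (mod 9), then by the Chinese remainder theorem r ≡ 62 (mod 63). This is exactly r ≡ 62 (mod 63).

[⇒] Suppose r ≡ 62 (mod 63); write r = 63j + 62. Since 7 ∣ 63, reducing mod 7 gives r ≡ 62 ≡ 6 (mod 7); since 9 ∣ 63, reducing mod 9 gives r ≡ 62 ≡ 8 (mod 9).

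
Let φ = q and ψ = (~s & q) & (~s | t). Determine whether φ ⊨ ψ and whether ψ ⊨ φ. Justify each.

(→) This fails. Under t = F, s = T, q = T, the left side is true but the right side is false.

(←) Assume the antecedent. If t is true, the antecedent forces (t = T, s = F, q = T), and q holds there. If t is false, the antecedent forces (t = F, s = F, q = T), and q holds there. Either way q holds.

(⇒) fails; (⇐) holds.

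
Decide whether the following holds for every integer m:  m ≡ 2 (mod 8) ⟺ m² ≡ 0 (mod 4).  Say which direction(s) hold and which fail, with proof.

[⇒] Suppose m ≡ 2 (mod 8). Then m² ≡ 2² = 4 (mod 8), and since 4 ∣ 8, also m² ≡ 0 (mod 4).

[⇐] This fails: take m = 0. Then 0² = 0 ≡ 0 (mod 4), yet 0 ≡ 0 (mod 8), not 2.

Only the forward implication holds.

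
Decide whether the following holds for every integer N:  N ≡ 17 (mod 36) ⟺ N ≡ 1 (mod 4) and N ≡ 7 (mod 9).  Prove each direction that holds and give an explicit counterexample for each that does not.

Neither implication holds.

(⟹) This fails: N = 17 gives 17 ≡ 17 (mod 36) but 17 ≡ 8 (mod 9), so the conjunction on the right does not hold.

(⟸) This fails: N = 25 satisfies both congruences on the right (25 ≡ 1 mod 4 and 25 ≡ 7 mod 9) yet 25 ≡ 25 (mod 36), not 17.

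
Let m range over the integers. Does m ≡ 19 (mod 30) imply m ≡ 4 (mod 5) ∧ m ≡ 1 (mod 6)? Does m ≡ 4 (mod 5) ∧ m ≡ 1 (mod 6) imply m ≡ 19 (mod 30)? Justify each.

(←) If m ≡ 4 (mod 5) and m ≡ 1 (mod 6), then by the Chinese remainder theorem m ≡ 19 (mod 30). This is exactly m ≡ 19 (mod 30).

(→) Suppose m ≡ 19 (mod 30); write m = 30j + 19. Since 5 ∣ 30, reducing mod 5 gives m ≡ 19 ≡ 4 (mod 5); since 6 ∣ 30, reducing mod 6 gives m ≡ 19 ≡ 1 (mod 6).

Both directions hold; the statement is true.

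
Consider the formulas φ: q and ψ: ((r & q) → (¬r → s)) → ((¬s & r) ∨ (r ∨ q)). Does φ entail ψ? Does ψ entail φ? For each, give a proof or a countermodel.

Not equivalent: only (⇒) holds.

(⇒) Assume the antecedent. If r is true, the consequent reduces to true regardless of the other variables. If r is false, the antecedent forces (r = F, s = F, q = T) or (r = F, s = T, q = T), and the consequent holds there. Either way the consequent holds.

(⇐) This fails. Under r = T, s = F, q = F, the left side is false but the right side is true.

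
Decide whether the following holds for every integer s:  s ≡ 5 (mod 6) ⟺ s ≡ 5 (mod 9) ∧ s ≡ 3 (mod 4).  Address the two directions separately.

Only the reverse direction holds.

[⇒] This fails: s = 35 gives 35 ≡ 5 (mod 6) but 35 ≡ 8 (mod 9), so the conjunction on the right does not hold.

[⇐] Conversely, if s ≡ 5 (mod 9) and s ≡ 3 (mod 4), then by the Chinese remainder theorem s ≡ 23 (mod 36). Since 23 ≡ 5 (mod 6) and 6 ∣ 36, we get s ≡ 5 (mod 6).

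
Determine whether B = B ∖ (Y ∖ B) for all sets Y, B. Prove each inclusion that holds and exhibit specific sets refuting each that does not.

(⊆) Let x ∈ B. Then either x ∈ B and x ∉ Y; or x ∈ Y ∩ B. In each case x ∈ B ∖ (Y ∖ B), so B ⊆ B ∖ (Y ∖ B).

(⊇) Let x ∈ B ∖ (Y ∖ B). Then either x ∈ B and x ∉ Y; or x ∈ Y ∩ B. In each case x ∈ B, so B ∖ (Y ∖ B) ⊆ B.

Both inclusions hold.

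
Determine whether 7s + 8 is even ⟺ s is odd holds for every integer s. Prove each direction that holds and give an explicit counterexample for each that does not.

Neither implication holds.

(⟹) This fails: s = 6 gives 7s + 8 = 50, which is even, but 6 is even, not odd.

(⟸) This also fails: s = 1 is odd, but 7s + 8 = 15 is odd, not even.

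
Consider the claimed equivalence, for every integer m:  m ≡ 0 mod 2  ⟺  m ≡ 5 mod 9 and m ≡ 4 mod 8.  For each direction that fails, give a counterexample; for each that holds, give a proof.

[⇒] This fails: m = 0 gives 0 ≡ 0 (mod 2) but 0 ≡ 0 (mod 9), so the conjunction on the right does not hold.

[⇐] Conversely, if m ≡ 5 (mod 9) and m ≡ 4 (mod 8), then by the Chinese remainder theorem m ≡ 68 (mod 72). Since 68 ≡ 0 (mod 2) and 2 ∣ 72, we get m ≡ 0 (mod 2).

Not equivalent: only (⇐) holds.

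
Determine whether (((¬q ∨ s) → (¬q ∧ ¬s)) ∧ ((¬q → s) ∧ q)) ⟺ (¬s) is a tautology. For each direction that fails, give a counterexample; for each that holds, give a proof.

(⟹) Assume the antecedent. If q is true, the antecedent forces (q = T, s = F), and ¬s holds there. If q is false, the antecedent cannot hold. Either way ¬s holds.

(⟸) This fails. Under q = F, s = F, the left side is false but the right side is true.

Not equivalent: only (⇒) holds.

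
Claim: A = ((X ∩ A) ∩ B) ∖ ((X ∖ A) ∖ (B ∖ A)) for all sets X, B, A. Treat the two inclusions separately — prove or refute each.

Only the reverse inclusion holds.

(⟸) Let x ∈ ((X ∩ A) ∩ B) ∖ ((X ∖ A) ∖ (B ∖ A)). Then x ∈ X ∩ B ∩ A, from which x ∈ A.

(⟹) This inclusion fails. Take X = ∅, B = ∅, A = {1}; then 1 ∈ A but 1 ∉ ((X ∩ A) ∩ B) ∖ ((X ∖ A) ∖ (B ∖ A)).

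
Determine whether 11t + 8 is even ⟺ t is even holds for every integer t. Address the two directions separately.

Equivalent; both directions hold.

[⇒] Suppose 11t + 8 is even. Since 11 is odd, 11t and t have the same parity, so 11t + 8 ≡ t + 8 (mod 2). As 8 is even, 11t + 8 is even exactly when t is even. Thus t is even.

[⇐] Conversely, suppose t is even; write t = 2j. Then 11t + 8 = 11·(2j) + 8 = 2·11j + 8, which is even.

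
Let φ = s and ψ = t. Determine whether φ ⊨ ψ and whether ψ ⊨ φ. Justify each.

Neither implication holds.

[⇒] This fails. Under t = F, s = T, the left side is true but the right side is false.

[⇐] This fails. Under t = T, s = F, the left side is false but the right side is true.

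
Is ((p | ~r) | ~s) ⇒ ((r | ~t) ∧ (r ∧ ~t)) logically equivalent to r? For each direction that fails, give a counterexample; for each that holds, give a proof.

Only the forward direction holds.

[⇐] This fails. Under t = T, r = T, p = F, s = F, the left side is false but the right side is true.

[⇒] Assume the antecedent. If r is true, r reduces to true regardless of the other variables. If r is false, the antecedent cannot hold. Either way r holds.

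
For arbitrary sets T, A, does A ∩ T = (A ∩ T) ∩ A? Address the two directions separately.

(⟹) Let x ∈ A ∩ T. Then x ∈ T ∩ A, from which x ∈ (A ∩ T) ∩ A.

(⟸) Let x ∈ (A ∩ T) ∩ A. Then x ∈ T ∩ A, from which x ∈ A ∩ T.

Both inclusions hold; the sets are equal.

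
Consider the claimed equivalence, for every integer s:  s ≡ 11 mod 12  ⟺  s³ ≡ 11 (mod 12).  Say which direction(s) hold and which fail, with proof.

Both directions hold.

(⇐) Suppose s³ ≡ 11 (mod 12). The only residue r in {0, …, 11} with r³ ≡ 11 (mod 12) is r = 11, so s ≡ 11 (mod 12).

(⇒) Suppose s ≡ 11 mod 12. Write s = 12j + 11. Then (12j + 11)³ = 1728j³ + 4752j² + 4356j + 1331 = 12(144j³ + 396j² + 363j + 110) + 11, so s³ ≡ 11 (mod 12).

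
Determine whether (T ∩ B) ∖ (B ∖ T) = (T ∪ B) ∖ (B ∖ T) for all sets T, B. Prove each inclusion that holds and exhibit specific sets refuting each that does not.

(⊆) Let x ∈ (T ∩ B) ∖ (B ∖ T). Then x ∈ T ∩ B, from which x ∈ (T ∪ B) ∖ (B ∖ T).

(⊇) This inclusion fails. Take T = {1}, B = ∅; then 1 ∈ (T ∪ B) ∖ (B ∖ T) but 1 ∉ (T ∩ B) ∖ (B ∖ T).

(⊆) holds; (⊇) fails.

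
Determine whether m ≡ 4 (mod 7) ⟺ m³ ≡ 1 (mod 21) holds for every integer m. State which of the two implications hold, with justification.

(⇒) This fails: take m = 11. Then 11 ≡ 4 (mod 7), but 11³ = 1331 ≡ 8 (mod 21), not 1.

(⇐) This fails: take m = 1. Then 1³ = 1 ≡ 1 (mod 21), yet 1 ≡ 1 (mod 7), not 4.

Neither implication holds.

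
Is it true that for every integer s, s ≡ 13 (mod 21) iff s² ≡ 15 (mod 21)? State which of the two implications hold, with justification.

Neither direction holds.

(→) This fails: take s = 13. Then 13 ≡ 13 (mod 21), but 13² = 169 ≡ 1 (mod 21), not 15.

(←) This fails: take s = 6. Then 6² = 36 ≡ 15 (mod 21), yet 6 ≡ 6 (mod 21), not 13.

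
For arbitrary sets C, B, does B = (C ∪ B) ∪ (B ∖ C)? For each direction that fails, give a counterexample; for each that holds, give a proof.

The sets are not equal: only the forward inclusion holds.

Forward inclusion. Let x ∈ B. Then either x ∈ B and x ∉ C; or x ∈ C ∩ B. In each case x ∈ (C ∪ B) ∪ (B ∖ C), so B ⊆ (C ∪ B) ∪ (B ∖ C).

Reverse inclusion. This inclusion fails. Take C = {1}, B = ∅; then 1 ∈ (C ∪ B) ∪ (B ∖ C) but 1 ∉ B.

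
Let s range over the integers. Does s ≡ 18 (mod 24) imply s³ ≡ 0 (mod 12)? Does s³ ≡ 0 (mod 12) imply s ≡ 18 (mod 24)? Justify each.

Not equivalent: only (⇒) holds.

[⇐] This fails: take s = 0. Then 0³ = 0 ≡ 0 (mod 12), yet 0 ≡ 0 (mod 24), not 18.

[⇒] Suppose s ≡ 18 (mod 24). Then s³ ≡ 18³ = 5832 (mod 24), and since 12 ∣ 24, also s³ ≡ 0 (mod 12).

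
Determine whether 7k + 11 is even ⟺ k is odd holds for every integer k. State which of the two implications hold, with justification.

Both implications hold.

(⇒) Suppose 7k + 11 is even. Since 7 is odd, 7k and k have the same parity, so 7k + 11 ≡ k + 11 (mod 2). As 11 is odd, 7k + 11 is even exactly when k is odd. Thus k is odd.

(⇐) Conversely, suppose k is odd; write k = 2j + 1. Then 7k + 11 = 7·(2j + 1) + 11 = 2·7j + 18, which is even.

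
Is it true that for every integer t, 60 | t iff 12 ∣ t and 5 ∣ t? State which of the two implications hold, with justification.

The biconditional holds.

(⇐) Suppose 12 ∣ t and 5 ∣ t. Any common multiple of 12 and 5 is a multiple of their lcm; here gcd(12, 5) = 1, so lcm(12, 5) = 12·5 = 60, so 60 ∣ t.

(⇒) If 60 ∣ t, write t = 60q. Since 60 = 5·12, t = 12·(5q), so 12 ∣ t; and since 60 = 12·5, t = 5·(12q), so 5 ∣ t.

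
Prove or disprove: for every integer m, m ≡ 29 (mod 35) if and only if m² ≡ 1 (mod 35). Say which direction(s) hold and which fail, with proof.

(→) Suppose m ≡ 29 (mod 35). Write m = 35j + 29. Then (35j + 29)² = 1225j² + 2030j + 841 = 35(35j² + 58j + 24) + 1, so m² ≡ 1 (mod 35).

(←) This fails: take m = 1. Then 1² = 1 ≡ 1 (mod 35), yet 1 ≡ 1 (mod 35), not 29.

Only the forward direction holds.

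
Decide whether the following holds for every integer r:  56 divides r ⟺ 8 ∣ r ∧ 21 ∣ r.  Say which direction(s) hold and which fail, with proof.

Only the converse holds.

[⇒] This fails: take r = 56. Certainly 56 ∣ 56, but 21 ∤ 56.

[⇐] Suppose 8 ∣ r and 21 ∣ r. Any common multiple of 8 and 21 is a multiple of their lcm; here gcd(8, 21) = 1, so lcm(8, 21) = 8·21 = 168, so 168 ∣ r. Since 56 ∣ 168, it follows that 56 ∣ r.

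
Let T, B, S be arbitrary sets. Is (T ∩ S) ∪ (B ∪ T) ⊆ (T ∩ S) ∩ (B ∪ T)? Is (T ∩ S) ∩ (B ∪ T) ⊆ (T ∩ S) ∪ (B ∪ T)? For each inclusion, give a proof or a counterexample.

The sets are not equal: only the reverse inclusion holds.

(⟹) This inclusion fails. Take T = {1}, B = ∅, S = ∅; then 1 ∈ (T ∩ S) ∪ (B ∪ T) but 1 ∉ (T ∩ S) ∩ (B ∪ T).

(⟸) Let x ∈ (T ∩ S) ∩ (B ∪ T). Then either x ∈ T ∩ S and x ∉ B; or x ∈ T ∩ B ∩ S. In each case x ∈ (T ∩ S) ∪ (B ∪ T), so (T ∩ S) ∩ (B ∪ T) ⊆ (T ∩ S) ∪ (B ∪ T).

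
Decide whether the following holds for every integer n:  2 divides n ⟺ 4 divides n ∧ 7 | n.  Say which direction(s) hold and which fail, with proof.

Only the converse holds.

(⇐) Suppose 4 ∣ n and 7 ∣ n. Any common multiple of 4 and 7 is a multiple of their lcm; here gcd(4, 7) = 1, so lcm(4, 7) = 4·7 = 28, so 28 ∣ n. Since 2 ∣ 28, it follows that 2 ∣ n.

(⇒) This fails: take n = 2. Certainly 2 ∣ 2, but 4 ∤ 2.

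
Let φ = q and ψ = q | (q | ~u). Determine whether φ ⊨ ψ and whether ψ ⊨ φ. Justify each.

(⇒) holds; (⇐) fails.

[⇐] This fails. Under q = F, u = F, the left side is false but the right side is true.

[⇒] Assume the antecedent. If q is true, q | (q | ~u) reduces to true regardless of the other variables. If q is false, the antecedent cannot hold. Either way q | (q | ~u) holds.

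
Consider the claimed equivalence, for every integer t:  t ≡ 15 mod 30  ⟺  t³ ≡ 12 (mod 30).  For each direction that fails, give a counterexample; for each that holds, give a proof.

Both directions fail.

(⟹) This fails: take t = 15. Then 15 ≡ 15 (mod 30), but 15³ = 3375 ≡ 15 (mod 30), not 12.

(⟸) This fails: take t = 18. Then 18³ = 5832 ≡ 12 (mod 30), yet 18 ≡ 18 (mod 30), not 15.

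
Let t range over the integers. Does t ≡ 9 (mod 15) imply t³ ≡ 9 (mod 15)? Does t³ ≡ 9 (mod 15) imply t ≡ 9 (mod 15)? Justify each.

(⇒) Suppose t ≡ 9 (mod 15). Write t = 15j + 9. Then (15j + 9)³ = 3375j³ + 6075j² + 3645j + 729 = 15(225j³ + 405j² + 243j + 48) + 9, so t³ ≡ 9 (mod 15).

(⇐) Conversely, suppose t³ ≡ 9 (mod 15). The only residue r in {0, …, 14} with r³ ≡ 9 (mod 15) is r = 9, so t ≡ 9 (mod 15).

Both directions hold.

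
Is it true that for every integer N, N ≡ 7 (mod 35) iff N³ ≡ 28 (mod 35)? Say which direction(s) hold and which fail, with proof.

Both directions hold.

[⇐] Suppose N³ ≡ 28 (mod 35). The only residue r in {0, …, 34} with r³ ≡ 28 (mod 35) is r = 7, so N ≡ 7 (mod 35).

[⇒] Suppose N ≡ 7 (mod 35). Write N = 35j + 7. Then (35j + 7)³ = 42875j³ + 25725j² + 5145j + 343 = 35(1225j³ + 735j² + 147j + 9) + 28, so N³ ≡ 28 (mod 35).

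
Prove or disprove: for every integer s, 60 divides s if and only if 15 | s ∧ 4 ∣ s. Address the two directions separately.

Equivalent; both directions hold.

(←) Suppose 15 ∣ s and 4 ∣ s. Any common multiple of 15 and 4 is a multiple of their lcm; here gcd(15, 4) = 1, so lcm(15, 4) = 15·4 = 60, so 60 ∣ s.

(→) If 60 ∣ s, write s = 60q. Since 60 = 4·15, s = 15·(4q), so 15 ∣ s; and since 60 = 15·4, s = 4·(15q), so 4 ∣ s.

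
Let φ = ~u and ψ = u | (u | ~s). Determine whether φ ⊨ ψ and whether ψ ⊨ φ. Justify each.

Neither implication holds.

(⇒) This fails. Under s = T, u = F, the left side is true but the right side is false.

(⇐) This fails. Under s = F, u = T, the left side is false but the right side is true.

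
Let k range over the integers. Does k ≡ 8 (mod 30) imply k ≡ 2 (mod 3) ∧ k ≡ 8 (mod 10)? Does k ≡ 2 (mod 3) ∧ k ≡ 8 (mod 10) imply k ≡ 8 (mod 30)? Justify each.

The biconditional holds.

(⇒) Suppose k ≡ 8 (mod 30); write k = 30j + 8. Since 3 ∣ 30, reducing mod 3 gives k ≡ 8 ≡ 2 (mod 3); since 10 ∣ 30, reducing mod 10 gives k ≡ 8 (mod 10).

(⇐) Conversely, if k ≡ 2 (mod 3) and k ≡ 8 (mod 10), then by the Chinese remainder theorem k ≡ 8 (mod 30). This is exactly k ≡ 8 (mod 30).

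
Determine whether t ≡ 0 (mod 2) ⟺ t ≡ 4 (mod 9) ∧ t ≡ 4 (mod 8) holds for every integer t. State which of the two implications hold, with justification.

(⇒) This fails: t = 0 gives 0 ≡ 0 (mod 2) but 0 ≡ 0 (mod 9), so the conjunction on the right does not hold.

(⇐) Conversely, if t ≡ 4 (mod 9) and t ≡ 4 (mod 8), then by the Chinese remainder theorem t ≡ 4 (mod 72). Since 4 ≡ 0 (mod 2) and 2 ∣ 72, we get t ≡ 0 (mod 2).

Only the converse holds.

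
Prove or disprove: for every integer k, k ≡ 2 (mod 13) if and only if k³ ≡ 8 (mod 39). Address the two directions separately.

Neither implication holds.

Forward direction. This fails: take k = 15. Then 15 ≡ 2 (mod 13), but 15³ = 3375 ≡ 21 (mod 39), not 8.

Converse. This fails: take k = 5. Then 5³ = 125 ≡ 8 (mod 39), yet 5 ≡ 5 (mod 13), not 2.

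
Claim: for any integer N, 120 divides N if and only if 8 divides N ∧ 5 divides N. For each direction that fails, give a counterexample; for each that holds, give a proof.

Not equivalent: only (⇒) holds.

(⟹) If 120 ∣ N, write N = 120q. Since 120 = 15·8, N = 8·(15q), so 8 ∣ N; and since 120 = 24·5, N = 5·(24q), so 5 ∣ N.

(⟸) This fails: take N = 40. Both 8 ∣ 40 and 5 ∣ 40, yet 40 is not a multiple of 120 (since 40 = 0·120 + 40), so 120 ∤ 40.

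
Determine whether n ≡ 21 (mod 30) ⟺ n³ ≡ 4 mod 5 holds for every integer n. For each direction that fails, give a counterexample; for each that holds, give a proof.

[⇒] This fails: take n = 21. Then 21 ≡ 21 (mod 30), but 21³ = 9261 ≡ 1 (mod 5), not 4.

[⇐] This fails: take n = 4. Then 4³ = 64 ≡ 4 (mod 5), yet 4 ≡ 4 (mod 30), not 21.

Neither direction holds.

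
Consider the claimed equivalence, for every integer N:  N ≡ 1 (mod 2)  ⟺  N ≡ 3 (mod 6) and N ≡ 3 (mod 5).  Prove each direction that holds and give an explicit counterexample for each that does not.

Only the reverse direction holds.

(⟹) This fails: N = 1 gives 1 ≡ 1 (mod 2) but 1 ≡ 1 (mod 6), so the conjunction on the right does not hold.

(⟸) Conversely, if N ≡ 3 (mod 6) and N ≡ 3 (mod 5), then by the Chinese remainder theorem N ≡ 3 (mod 30). Since 3 ≡ 1 (mod 2) and 2 ∣ 30, we get N ≡ 1 (mod 2).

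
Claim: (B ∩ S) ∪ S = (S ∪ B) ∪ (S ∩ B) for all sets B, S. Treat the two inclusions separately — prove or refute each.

Forward inclusion. Let x ∈ (B ∩ S) ∪ S. Then either x ∈ S and x ∉ B; or x ∈ B ∩ S. In each case x ∈ (S ∪ B) ∪ (S ∩ B), so (B ∩ S) ∪ S ⊆ (S ∪ B) ∪ (S ∩ B).

Reverse inclusion. This inclusion fails. Take B = {1}, S = ∅; then 1 ∈ (S ∪ B) ∪ (S ∩ B) but 1 ∉ (B ∩ S) ∪ S.

(⊆) holds; (⊇) fails.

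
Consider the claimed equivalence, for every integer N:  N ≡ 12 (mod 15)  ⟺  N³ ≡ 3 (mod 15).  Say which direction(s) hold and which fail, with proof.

[⇒] Suppose N ≡ 12 (mod 15). Write N = 15j + 12. Then (15j + 12)³ = 3375j³ + 8100j² + 6480j + 1728 = 15(225j³ + 540j² + 432j + 115) + 3, so N³ ≡ 3 (mod 15).

[⇐] Conversely, suppose N³ ≡ 3 (mod 15). The only residue r in {0, …, 14} with r³ ≡ 3 (mod 15) is r = 12, so N ≡ 12 (mod 15).

Equivalent; both directions hold.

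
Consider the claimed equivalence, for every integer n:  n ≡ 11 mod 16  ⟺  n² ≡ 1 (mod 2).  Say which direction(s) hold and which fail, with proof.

(⟹) Suppose n ≡ 11 (mod 16). Then n² ≡ 11² = 121 (mod 16), and since 2 ∣ 16, also n² ≡ 1 (mod 2).

(⟸) This fails: take n = 1. Then 1² = 1 ≡ 1 (mod 2), yet 1 ≡ 1 (mod 16), not 11.

(⇒) holds; (⇐) fails.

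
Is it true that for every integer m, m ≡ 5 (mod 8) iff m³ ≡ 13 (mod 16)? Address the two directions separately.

The forward direction fails; the converse holds.

(⇒) This fails: take m = 13. Then 13 ≡ 5 (mod 8), but 13³ = 2197 ≡ 5 (mod 16), not 13.

(⇐) Conversely, the residues r modulo 16 with r³ ≡ 13 (mod 16) are exactly {5}, and each is ≡ 5 (mod 8).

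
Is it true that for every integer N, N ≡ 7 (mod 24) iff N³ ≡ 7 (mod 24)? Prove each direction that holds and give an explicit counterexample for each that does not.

Both directions hold.

Forward direction. Suppose N ≡ 7 (mod 24). Write N = 24j + 7. Then (24j + 7)³ = 13824j³ + 12096j² + 3528j + 343 = 24(576j³ + 504j² + 147j + 14) + 7, so N³ ≡ 7 (mod 24).

Converse. Suppose N³ ≡ 7 (mod 24). The only residue r in {0, …, 23} with r³ ≡ 7 (mod 24) is r = 7, so N ≡ 7 (mod 24).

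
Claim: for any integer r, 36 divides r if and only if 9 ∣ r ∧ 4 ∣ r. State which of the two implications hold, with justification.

The biconditional holds.

(→) If 36 ∣ r, write r = 36q. Since 36 = 4·9, r = 9·(4q), so 9 ∣ r; and since 36 = 9·4, r = 4·(9q), so 4 ∣ r.

(←) Suppose 9 ∣ r and 4 ∣ r. Any common multiple of 9 and 4 is a multiple of their lcm; here gcd(9, 4) = 1, so lcm(9, 4) = 9·4 = 36, so 36 ∣ r.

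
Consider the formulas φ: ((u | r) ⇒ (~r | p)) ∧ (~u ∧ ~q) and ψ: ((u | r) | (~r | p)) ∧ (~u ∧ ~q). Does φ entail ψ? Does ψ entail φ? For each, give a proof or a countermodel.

Not equivalent: only (⇒) holds.

(⟹) Assume the antecedent. If p is true, the antecedent forces (u = F, q = F, p = T, r = F) or (u = F, q = F, p = T, r = T), and the consequent holds there. If p is false, the antecedent forces (u = F, q = F, p = F, r = F), and the consequent holds there. Either way the consequent holds.

(⟸) This fails. Under u = F, q = F, p = F, r = T, the left side is false but the right side is true.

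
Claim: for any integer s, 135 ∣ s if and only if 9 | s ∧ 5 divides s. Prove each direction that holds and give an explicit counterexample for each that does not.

(⟹) If 135 ∣ s, write s = 135q. Since 135 = 15·9, s = 9·(15q), so 9 ∣ s; and since 135 = 27·5, s = 5·(27q), so 5 ∣ s.

(⟸) This fails: take s = 45. Both 9 ∣ 45 and 5 ∣ 45, yet 45 is not a multiple of 135 (since 45 = 0·135 + 45), so 135 ∤ 45.

(⇒) holds; (⇐) fails.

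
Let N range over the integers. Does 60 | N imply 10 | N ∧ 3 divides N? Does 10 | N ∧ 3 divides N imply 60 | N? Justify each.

Converse. This fails: take N = 30. Both 10 ∣ 30 and 3 ∣ 30, yet 30 is not a multiple of 60 (since 30 = 0·60 + 30), so 60 ∤ 30.

Forward direction. If 60 ∣ N, write N = 60q. Since 60 = 6·10, N = 10·(6q), so 10 ∣ N; and since 60 = 20·3, N = 3·(20q), so 3 ∣ N.

Not equivalent: only (⇒) holds.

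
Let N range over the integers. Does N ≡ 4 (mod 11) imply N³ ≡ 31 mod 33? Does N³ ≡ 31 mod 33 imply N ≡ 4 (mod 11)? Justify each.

[⇐] The residues r modulo 33 with r³ ≡ 31 (mod 33) are exactly {4}, and each is ≡ 4 (mod 11).

[⇒] This fails: take N = 15. Then 15 ≡ 4 (mod 11), but 15³ = 3375 ≡ 9 (mod 33), not 31.

Not equivalent: only (⇐) holds.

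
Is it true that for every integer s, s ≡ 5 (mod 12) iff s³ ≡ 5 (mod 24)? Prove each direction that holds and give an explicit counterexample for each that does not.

(⟸) The residues r modulo 24 with r³ ≡ 5 (mod 24) are exactly {5}, and each is ≡ 5 (mod 12).

(⟹) This fails: take s = 17. Then 17 ≡ 5 (mod 12), but 17³ = 4913 ≡ 17 (mod 24), not 5.

Only the reverse direction holds.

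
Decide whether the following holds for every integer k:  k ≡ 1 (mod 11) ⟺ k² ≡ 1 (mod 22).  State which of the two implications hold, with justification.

Both directions fail.

[⇒] This fails: take k = 12. Then 12 ≡ 1 (mod 11), but 12² = 144 ≡ 12 (mod 22), not 1.

[⇐] This fails: take k = 21. Then 21² = 441 ≡ 1 (mod 22), yet 21 ≡ 10 (mod 11), not 1.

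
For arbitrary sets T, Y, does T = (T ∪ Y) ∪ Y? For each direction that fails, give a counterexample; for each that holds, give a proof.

Forward inclusion. Let x ∈ T. Then either x ∈ T and x ∉ Y; or x ∈ T ∩ Y. In each case x ∈ (T ∪ Y) ∪ Y, so T ⊆ (T ∪ Y) ∪ Y.

Reverse inclusion. This inclusion fails. Take T = ∅, Y = {1}; then 1 ∈ (T ∪ Y) ∪ Y but 1 ∉ T.

The sets are not equal: only the forward inclusion holds.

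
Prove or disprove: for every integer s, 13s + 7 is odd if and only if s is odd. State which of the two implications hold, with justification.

(⟹) This fails: s = 6 gives 13s + 7 = 85, which is odd, but 6 is even, not odd.

(⟸) This also fails: s = 5 is odd, but 13s + 7 = 72 is even, not odd.

Both directions fail.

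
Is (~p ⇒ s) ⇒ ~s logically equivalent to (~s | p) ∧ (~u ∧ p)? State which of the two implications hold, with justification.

(⇒) fails and (⇐) fails.

[⇒] This fails. Under u = F, s = F, p = F, the left side is true but the right side is false.

[⇐] This fails. Under u = F, s = T, p = T, the left side is false but the right side is true.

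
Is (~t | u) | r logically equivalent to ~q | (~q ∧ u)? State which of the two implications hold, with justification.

Neither direction holds.

Forward direction. This fails. Under r = F, t = F, u = F, q = T, the left side is true but the right side is false.

Converse. This fails. Under r = F, t = T, u = F, q = F, the left side is false but the right side is true.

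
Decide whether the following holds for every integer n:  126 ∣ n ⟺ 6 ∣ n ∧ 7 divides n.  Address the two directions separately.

Converse. This fails: take n = 42. Both 6 ∣ 42 and 7 ∣ 42, yet 42 is not a multiple of 126 (since 42 = 0·126 + 42), so 126 ∤ 42.

Forward direction. If 126 ∣ n, write n = 126q. Since 126 = 21·6, n = 6·(21q), so 6 ∣ n; and since 126 = 18·7, n = 7·(18q), so 7 ∣ n.

Only the forward direction holds.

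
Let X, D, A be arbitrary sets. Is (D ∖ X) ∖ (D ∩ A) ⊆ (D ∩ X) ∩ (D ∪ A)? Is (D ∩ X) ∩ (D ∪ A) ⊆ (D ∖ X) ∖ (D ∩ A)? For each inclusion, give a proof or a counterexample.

Forward inclusion. This inclusion fails. Take X = ∅, D = {1}, A = ∅; then 1 ∈ (D ∖ X) ∖ (D ∩ A) but 1 ∉ (D ∩ X) ∩ (D ∪ A).

Reverse inclusion. This inclusion fails. Take X = {1}, D = {1}, A = ∅; then 1 ∈ (D ∩ X) ∩ (D ∪ A) but 1 ∉ (D ∖ X) ∖ (D ∩ A).

Both inclusions fail.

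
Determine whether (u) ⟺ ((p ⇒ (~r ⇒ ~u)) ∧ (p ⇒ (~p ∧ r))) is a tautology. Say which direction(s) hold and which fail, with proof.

[⇒] This fails. Under u = T, p = T, r = F, the left side is true but the right side is false.

[⇐] This fails. Under u = F, p = F, r = F, the left side is false but the right side is true.

Neither direction holds.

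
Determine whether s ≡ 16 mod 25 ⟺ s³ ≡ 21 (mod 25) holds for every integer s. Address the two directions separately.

Both implications hold.

(←) Suppose s³ ≡ 21 (mod 25). The only residue r in {0, …, 24} with r³ ≡ 21 (mod 25) is r = 16, so s ≡ 16 (mod 25).

(→) Suppose s ≡ 16 mod 25. Write s = 25j + 16. Then (25j + 16)³ = 15625j³ + 30000j² + 19200j + 4096 = 25(625j³ + 1200j² + 768j + 163) + 21, so s³ ≡ 21 (mod 25).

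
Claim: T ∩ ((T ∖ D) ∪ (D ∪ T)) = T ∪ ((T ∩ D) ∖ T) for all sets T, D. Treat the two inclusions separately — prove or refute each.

(⟸) Let x ∈ T ∪ ((T ∩ D) ∖ T). Then either x ∈ T and x ∉ D; or x ∈ T ∩ D. In each case x ∈ T ∩ ((T ∖ D) ∪ (D ∪ T)), so T ∪ ((T ∩ D) ∖ T) ⊆ T ∩ ((T ∖ D) ∪ (D ∪ T)).

(⟹) Let x ∈ T ∩ ((T ∖ D) ∪ (D ∪ T)). Then either x ∈ T and x ∉ D; or x ∈ T ∩ D. In each case x ∈ T ∪ ((T ∩ D) ∖ T), so T ∩ ((T ∖ D) ∪ (D ∪ T)) ⊆ T ∪ ((T ∩ D) ∖ T).

Both inclusions hold.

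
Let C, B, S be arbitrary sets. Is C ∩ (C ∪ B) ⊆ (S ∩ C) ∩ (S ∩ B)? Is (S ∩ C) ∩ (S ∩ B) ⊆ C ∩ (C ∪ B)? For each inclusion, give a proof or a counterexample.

Forward inclusion. This inclusion fails. Take C = {1}, B = ∅, S = ∅; then 1 ∈ C ∩ (C ∪ B) but 1 ∉ (S ∩ C) ∩ (S ∩ B).

Reverse inclusion. Let x ∈ (S ∩ C) ∩ (S ∩ B). Then x ∈ C ∩ B ∩ S, from which x ∈ C ∩ (C ∪ B).

Only the reverse inclusion holds.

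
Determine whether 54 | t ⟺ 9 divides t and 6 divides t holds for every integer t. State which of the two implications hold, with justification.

(→) If 54 ∣ t, write t = 54q. Since 54 = 6·9, t = 9·(6q), so 9 ∣ t; and since 54 = 9·6, t = 6·(9q), so 6 ∣ t.

(←) This fails: take t = 18. Both 9 ∣ 18 and 6 ∣ 18, yet 18 is not a multiple of 54 (since 18 = 0·54 + 18), so 54 ∤ 18.

The forward direction holds; the converse fails.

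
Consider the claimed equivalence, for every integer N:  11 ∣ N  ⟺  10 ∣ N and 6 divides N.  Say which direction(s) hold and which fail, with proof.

Neither implication holds.

Forward direction. This fails: take N = 11. Certainly 11 ∣ 11, but 10 ∤ 11.

Converse. This fails: take N = 30. Both 10 ∣ 30 and 6 ∣ 30, yet 30 is not a multiple of 11 (since 30 = 2·11 + 8), so 11 ∤ 30.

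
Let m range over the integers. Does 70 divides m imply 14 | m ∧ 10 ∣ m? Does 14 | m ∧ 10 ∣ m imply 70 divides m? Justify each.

Both implications hold.

[⇒] If 70 ∣ m, write m = 70q. Since 70 = 5·14, m = 14·(5q), so 14 ∣ m; and since 70 = 7·10, m = 10·(7q), so 10 ∣ m.

[⇐] Suppose 14 ∣ m and 10 ∣ m. Any common multiple of 14 and 10 is a multiple of their lcm; here lcm(14, 10) = 14·10/gcd(14, 10) = 140/2 = 70, so 70 ∣ m.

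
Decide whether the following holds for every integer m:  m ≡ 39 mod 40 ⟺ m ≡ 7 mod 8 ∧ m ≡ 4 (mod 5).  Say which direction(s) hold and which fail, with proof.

Both implications hold.

(⟹) Suppose m ≡ 39 (mod 40); write m = 40j + 39. Since 8 ∣ 40, reducing mod 8 gives m ≡ 39 ≡ 7 (mod 8); since 5 ∣ 40, reducing mod 5 gives m ≡ 39 ≡ 4 (mod 5).

(⟸) Conversely, if m ≡ 7 (mod 8) and m ≡ 4 (mod 5), then by the Chinese remainder theorem m ≡ 39 (mod 40). This is exactly m ≡ 39 (mod 40).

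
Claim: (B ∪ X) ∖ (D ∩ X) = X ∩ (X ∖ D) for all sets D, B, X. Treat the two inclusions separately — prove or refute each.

Reverse inclusion. Let x ∈ X ∩ (X ∖ D). Then either x ∈ X and x ∉ D, B; or x ∈ B ∩ X and x ∉ D. In each case x ∈ (B ∪ X) ∖ (D ∩ X), so X ∩ (X ∖ D) ⊆ (B ∪ X) ∖ (D ∩ X).

Forward inclusion. This inclusion fails. Take D = ∅, B = {1}, X = ∅; then 1 ∈ (B ∪ X) ∖ (D ∩ X) but 1 ∉ X ∩ (X ∖ D).

The sets are not equal: only the reverse inclusion holds.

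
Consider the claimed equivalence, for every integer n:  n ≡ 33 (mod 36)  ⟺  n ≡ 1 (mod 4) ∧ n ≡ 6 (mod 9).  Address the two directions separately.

Forward direction. Suppose n ≡ 33 (mod 36); write n = 36j + 33. Since 4 ∣ 36, reducing mod 4 gives n ≡ 33 ≡ 1 (mod 4); since 9 ∣ 36, reducing mod 9 gives n ≡ 33 ≡ 6 (mod 9).

Converse. If n ≡ 1 (mod 4) and n ≡ 6 (mod 9), then by the Chinese remainder theorem n ≡ 33 (mod 36). This is exactly n ≡ 33 (mod 36).

Equivalent; both directions hold.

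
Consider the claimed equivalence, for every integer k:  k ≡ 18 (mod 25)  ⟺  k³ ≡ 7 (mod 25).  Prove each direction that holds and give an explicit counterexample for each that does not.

The biconditional holds.

(⇐) Suppose k³ ≡ 7 (mod 25). The only residue r in {0, …, 24} with r³ ≡ 7 (mod 25) is r = 18, so k ≡ 18 (mod 25).

(⇒) Suppose k ≡ 18 (mod 25). Write k = 25j + 18. Then (25j + 18)³ = 15625j³ + 33750j² + 24300j + 5832 = 25(625j³ + 1350j² + 972j + 233) + 7, so k³ ≡ 7 (mod 25).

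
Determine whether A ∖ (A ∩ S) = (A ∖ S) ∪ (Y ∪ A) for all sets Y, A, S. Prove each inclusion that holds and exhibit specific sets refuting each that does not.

(⊆) Let x ∈ A ∖ (A ∩ S). Then either x ∈ A and x ∉ Y, S; or x ∈ Y ∩ A and x ∉ S. In each case x ∈ (A ∖ S) ∪ (Y ∪ A), so A ∖ (A ∩ S) ⊆ (A ∖ S) ∪ (Y ∪ A).

(⊇) This inclusion fails. Take Y = {1}, A = ∅, S = ∅; then 1 ∈ (A ∖ S) ∪ (Y ∪ A) but 1 ∉ A ∖ (A ∩ S).

(⊆) holds; (⊇) fails.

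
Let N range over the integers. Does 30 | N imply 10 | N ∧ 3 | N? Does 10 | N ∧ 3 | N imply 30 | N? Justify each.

[⇒] If 30 ∣ N, write N = 30q. Since 30 = 3·10, N = 10·(3q), so 10 ∣ N; and since 30 = 10·3, N = 3·(10q), so 3 ∣ N.

[⇐] Suppose 10 ∣ N and 3 ∣ N. Any common multiple of 10 and 3 is a multiple of their lcm; here gcd(10, 3) = 1, so lcm(10, 3) = 10·3 = 30, so 30 ∣ N.

Both implications hold.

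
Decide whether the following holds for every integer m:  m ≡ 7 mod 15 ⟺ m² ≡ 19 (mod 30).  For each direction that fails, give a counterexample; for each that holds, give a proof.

Forward direction. This fails: take m = 22. Then 22 ≡ 7 (mod 15), but 22² = 484 ≡ 4 (mod 30), not 19.

Converse. This fails: take m = 13. Then 13² = 169 ≡ 19 (mod 30), yet 13 ≡ 13 (mod 15), not 7.

Both directions fail.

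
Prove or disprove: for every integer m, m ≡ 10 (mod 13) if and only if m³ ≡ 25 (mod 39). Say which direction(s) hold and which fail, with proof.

(⇒) This fails: take m = 23. Then 23 ≡ 10 (mod 13), but 23³ = 12167 ≡ 38 (mod 39), not 25.

(⇐) This fails: take m = 4. Then 4³ = 64 ≡ 25 (mod 39), yet 4 ≡ 4 (mod 13), not 10.

Neither implication holds.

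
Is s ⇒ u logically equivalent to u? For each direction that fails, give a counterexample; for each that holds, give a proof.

(⇒) fails; (⇐) holds.

(⟹) This fails. Under s = F, u = F, the left side is true but the right side is false.

(⟸) Assume the antecedent. If s is true, the antecedent forces (s = T, u = T), and s ⇒ u holds there. If s is false, s ⇒ u reduces to true regardless of the other variables. Either way s ⇒ u holds.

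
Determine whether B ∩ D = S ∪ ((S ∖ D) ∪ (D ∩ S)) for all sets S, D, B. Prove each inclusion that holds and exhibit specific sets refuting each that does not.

(⊆) This inclusion fails. Take S = ∅, D = {1}, B = {1}; then 1 ∈ B ∩ D but 1 ∉ S ∪ ((S ∖ D) ∪ (D ∩ S)).

(⊇) This inclusion fails. Take S = {1}, D = ∅, B = ∅; then 1 ∈ S ∪ ((S ∖ D) ∪ (D ∩ S)) but 1 ∉ B ∩ D.

Neither inclusion holds.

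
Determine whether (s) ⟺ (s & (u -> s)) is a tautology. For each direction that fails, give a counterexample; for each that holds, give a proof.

Both directions hold.

[⇐] Assume the antecedent. If s is true, s reduces to true regardless of the other variables. If s is false, the antecedent cannot hold. Either way s holds.

[⇒] Assume the antecedent. If s is true, s & (u -> s) reduces to true regardless of the other variables. If s is false, the antecedent cannot hold. Either way s & (u -> s) holds.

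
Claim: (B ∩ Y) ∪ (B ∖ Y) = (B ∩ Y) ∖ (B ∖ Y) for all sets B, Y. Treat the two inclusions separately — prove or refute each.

(⊆) fails; (⊇) holds.

(⟹) This inclusion fails. Take B = {1}, Y = ∅; then 1 ∈ (B ∩ Y) ∪ (B ∖ Y) but 1 ∉ (B ∩ Y) ∖ (B ∖ Y).

(⟸) Let x ∈ (B ∩ Y) ∖ (B ∖ Y). Then x ∈ B ∩ Y, from which x ∈ (B ∩ Y) ∪ (B ∖ Y).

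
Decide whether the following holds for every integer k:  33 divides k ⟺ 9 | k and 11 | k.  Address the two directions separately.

[⇒] This fails: take k = 33. Certainly 33 ∣ 33, but 9 ∤ 33.

[⇐] Suppose 9 ∣ k and 11 ∣ k. Any common multiple of 9 and 11 is a multiple of their lcm; here gcd(9, 11) = 1, so lcm(9, 11) = 9·11 = 99, so 99 ∣ k. Since 33 ∣ 99, it follows that 33 ∣ k.

The forward direction fails; the converse holds.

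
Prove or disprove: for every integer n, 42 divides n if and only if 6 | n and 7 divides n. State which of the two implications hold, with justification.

(⟹) If 42 ∣ n, write n = 42q. Since 42 = 7·6, n = 6·(7q), so 6 ∣ n; and since 42 = 6·7, n = 7·(6q), so 7 ∣ n.

(⟸) Suppose 6 ∣ n and 7 ∣ n. Any common multiple of 6 and 7 is a multiple of their lcm; here gcd(6, 7) = 1, so lcm(6, 7) = 6·7 = 42, so 42 ∣ n.

Both directions hold.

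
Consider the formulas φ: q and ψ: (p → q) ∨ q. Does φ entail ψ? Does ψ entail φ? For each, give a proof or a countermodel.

Only the forward direction holds.

(←) This fails. Under q = F, p = F, the left side is false but the right side is true.

(→) Assume the antecedent. If q is true, (p → q) ∨ q reduces to true regardless of the other variables. If q is false, the antecedent cannot hold. Either way (p → q) ∨ q holds.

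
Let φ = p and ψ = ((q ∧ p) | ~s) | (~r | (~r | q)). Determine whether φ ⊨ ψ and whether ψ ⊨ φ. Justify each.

(⇒) This fails. Under s = T, p = T, q = F, r = T, the left side is true but the right side is false.

(⇐) This fails. Under s = F, p = F, q = F, r = F, the left side is false but the right side is true.

Neither implication holds.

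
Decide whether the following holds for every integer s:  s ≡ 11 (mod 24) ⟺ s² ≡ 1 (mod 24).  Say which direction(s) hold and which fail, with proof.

[⇐] This fails: take s = 1. Then 1² = 1 ≡ 1 (mod 24), yet 1 ≡ 1 (mod 24), not 11.

[⇒] Suppose s ≡ 11 (mod 24). Write s = 24j + 11. Then (24j + 11)² = 576j² + 528j + 121 = 24(24j² + 22j + 5) + 1, so s² ≡ 1 (mod 24).

The forward direction holds; the converse fails.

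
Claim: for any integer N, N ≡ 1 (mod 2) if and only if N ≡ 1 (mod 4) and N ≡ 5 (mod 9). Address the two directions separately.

Only the converse holds.

[⇒] This fails: N = 1 gives 1 ≡ 1 (mod 2) but 1 ≡ 1 (mod 9), so the conjunction on the right does not hold.

[⇐] Conversely, if N ≡ 1 (mod 4) and N ≡ 5 (mod 9), then by the Chinese remainder theorem N ≡ 5 (mod 36). Since 5 ≡ 1 (mod 2) and 2 ∣ 36, we get N ≡ 1 (mod 2).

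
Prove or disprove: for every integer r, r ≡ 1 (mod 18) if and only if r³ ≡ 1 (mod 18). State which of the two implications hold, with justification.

Forward direction. Suppose r ≡ 1 (mod 18). Write r = 18j + 1. Then (18j + 1)³ = 5832j³ + 972j² + 54j + 1 = 18(324j³ + 54j² + 3j) + 1, so r³ ≡ 1 (mod 18).

Converse. This fails: take r = 7. Then 7³ = 343 ≡ 1 (mod 18), yet 7 ≡ 7 (mod 18), not 1.

Not equivalent: only (⇒) holds.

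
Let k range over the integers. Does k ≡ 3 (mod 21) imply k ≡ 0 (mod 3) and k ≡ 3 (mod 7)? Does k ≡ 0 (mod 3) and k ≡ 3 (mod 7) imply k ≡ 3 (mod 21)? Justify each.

Converse. If k ≡ 0 (mod 3) and k ≡ 3 (mod 7), then by the Chinese remainder theorem k ≡ 3 (mod 21). This is exactly k ≡ 3 (mod 21).

Forward direction. Suppose k ≡ 3 (mod 21); write k = 21j + 3. Since 3 ∣ 21, reducing mod 3 gives k ≡ 3 ≡ 0 (mod 3); since 7 ∣ 21, reducing mod 7 gives k ≡ 3 (mod 7).

Both implications hold.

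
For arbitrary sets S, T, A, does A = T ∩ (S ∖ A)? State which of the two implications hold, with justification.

(⊆) fails and (⊇) fails.

(⊆) This inclusion fails. Take S = ∅, T = ∅, A = {1}; then 1 ∈ A but 1 ∉ T ∩ (S ∖ A).

(⊇) This inclusion fails. Take S = {1}, T = {1}, A = ∅; then 1 ∈ T ∩ (S ∖ A) but 1 ∉ A.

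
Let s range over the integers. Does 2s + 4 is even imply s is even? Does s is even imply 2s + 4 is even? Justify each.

(→) This fails: take s = 7. Then 2s + 4 = 18, which is even, yet s = 7 is odd, not even.

(←) Suppose s is even. Since 2 is even, 2s is even for every s, so 2s + 4 has the same parity as 4, which is even. Hence 2s + 4 is even.

The forward direction fails; the converse holds.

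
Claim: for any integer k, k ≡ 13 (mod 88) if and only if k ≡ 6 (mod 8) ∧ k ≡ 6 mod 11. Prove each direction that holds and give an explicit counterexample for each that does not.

Neither direction holds.

Forward direction. This fails: k = 13 gives 13 ≡ 13 (mod 88) but 13 ≡ 5 (mod 8), so the conjunction on the right does not hold.

Converse. This fails: k = 6 satisfies both congruences on the right (6 ≡ 6 mod 8 and 6 ≡ 6 mod 11) yet 6 ≡ 6 (mod 88), not 13.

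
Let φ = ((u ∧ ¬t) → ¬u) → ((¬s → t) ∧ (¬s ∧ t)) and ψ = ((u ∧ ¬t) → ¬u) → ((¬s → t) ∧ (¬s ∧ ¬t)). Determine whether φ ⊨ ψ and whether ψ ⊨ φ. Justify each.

(→) This fails. Under s = F, u = F, t = T, the left side is true but the right side is false.

(←) Assume the antecedent. If s is true, the antecedent forces (s = T, u = T, t = F), and the consequent holds there. If s is false, the antecedent forces (s = F, u = T, t = F), and the consequent holds there. Either way the consequent holds.

The forward direction fails; the converse holds.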